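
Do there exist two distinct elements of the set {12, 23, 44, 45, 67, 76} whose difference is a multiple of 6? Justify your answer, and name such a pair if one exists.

No such pair exists.

Reduce each element modulo 6: 12↦0, 23↦5, 44↦2, 45↦3, 67↦1, 76↦4.
No residue repeats among the 6 elements, so no pair has difference ≡ 0 (mod 6).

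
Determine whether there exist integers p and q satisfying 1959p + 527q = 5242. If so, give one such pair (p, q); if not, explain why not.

Since gcd(1959, 527) = 1, every integer is an integer combination of 1959 and 527.
Euclidean algorithm: 1959 = 3·527 + 378, 527 = 1·378 + 149, 378 = 2·149 + 80, 149 = 1·80 + 69, 80 = 1·69 + 11, 69 = 6·11 + 3, 11 = 3·3 + 2, 3 = 1·2 + 1, 2 = 2·1 + 0.
Unwinding: 1 = 3 − 1·2 = 3 − (11 − 3·3) = −11 + 4·3 = −11 + 4·(69 − 6·11) = 4·69 − 25·11 = 4·69 − 25·(80 − 1·69) = −25·80 + 29·69 = −25·80 + 29·(149 − 1·80) = 29·149 − 54·80 = 29·149 − 54·(378 − 2·149) = −54·378 + 137·149 = −54·378 + 137·(527 − 1·378) = 137·527 − 191·378 = 137·527 − 191·(1959 − 3·527) = −191·1959 + 710·527, i.e. 1959·(-191) + 527·710 = 1.
Times 5242: 1959·(-1001222) + 527·3721820 = 5242, so (-1001222, 3721820) solves it.
Adding 1900·527 to p and subtracting 1900·1959 from q gives the tidier solution (78, -280).
Check: 1959·78 + 527·(-280) = 152802 − 147560 = 5242. ✓

p = 78, q = -280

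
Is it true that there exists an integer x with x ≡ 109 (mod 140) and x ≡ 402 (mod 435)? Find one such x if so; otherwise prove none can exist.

No, no such integer exists.

Reduce both congruences modulo 5, which divides 140 and 435: they say x ≡ 109 (mod 5) and x ≡ 402 (mod 5).
However 109 ≡ 4 and 402 ≡ 2 (mod 5), and 4 ≠ 2.
Therefore no such x exists.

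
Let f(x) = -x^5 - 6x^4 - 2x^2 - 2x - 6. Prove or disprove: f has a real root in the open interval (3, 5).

No.

f(3) = -759 and f(5) = -6941, both negative, so a sign-change argument is unavailable; we show f keeps this sign on the whole interval.
Substitute x = 3 + u, where 0 < u < 2 on the interval. Expanding, f(3 + u) = -u^5 - 21u^4 - 162u^3 - 596u^2 - 1067u - 759.
The nonzero coefficients here are all negative, so for u > 0 every term is negative (or zero), and the constant term -759 is strictly negative.
Therefore f(x) < 0 throughout (3, 5), and f has no zero there.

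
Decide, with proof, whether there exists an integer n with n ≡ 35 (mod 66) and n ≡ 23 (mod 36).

n = 167

gcd(66, 36) = 6. A simultaneous solution exists iff 35 ≡ 23 (mod 6); here 35 mod 6 = 5 = 23 mod 6, so it does.
Step through n = 35, 35 + 66, 35 + 2·66, …: the values 35, 101, 167 reduce mod 36 to 35, 29, 23. The value 167 hits 23.
Verify: 167 = 2·66 + 35 and 167 = 4·36 + 23. ✓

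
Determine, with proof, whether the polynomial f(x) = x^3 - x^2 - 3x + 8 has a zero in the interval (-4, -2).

Yes, f has a root in the interval.

f(-4) = -60 and f(-2) = 2, which have opposite signs.
Since f is a polynomial it is continuous on [-4, -2].
By the Intermediate Value Theorem, f takes the value 0 somewhere in the open interval.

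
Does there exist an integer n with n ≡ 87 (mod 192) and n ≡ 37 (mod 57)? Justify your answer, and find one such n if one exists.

There is no such integer.

Both moduli are multiples of 3 = gcd(192, 57), so any solution would satisfy n ≡ 87 and n ≡ 37 modulo 3 simultaneously.
But 87 mod 3 = 0 while 37 mod 3 = 1, a contradiction.
Therefore no such n exists.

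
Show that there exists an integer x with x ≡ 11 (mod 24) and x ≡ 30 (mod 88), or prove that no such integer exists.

Both moduli are multiples of 8 = gcd(24, 88), so any solution would satisfy x ≡ 11 and x ≡ 30 modulo 8 simultaneously.
But 11 mod 8 = 3 while 30 mod 8 = 6, a contradiction.
Therefore no such x exists.

There is no such integer.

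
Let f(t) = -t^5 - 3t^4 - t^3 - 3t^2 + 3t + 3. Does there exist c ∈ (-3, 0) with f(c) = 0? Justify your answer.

f(-3) = -6 and f(0) = 3, which have opposite signs.
f is continuous everywhere (it is a polynomial), in particular on [-3, 0].
By the Intermediate Value Theorem, f takes the value 0 somewhere in the open interval.

Yes, such a c exists.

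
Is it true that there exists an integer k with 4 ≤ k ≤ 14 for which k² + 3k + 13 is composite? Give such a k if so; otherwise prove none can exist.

k = 10

At k = 10: 10² + 3·10 + 13 = 143 = 11·13, which is composite.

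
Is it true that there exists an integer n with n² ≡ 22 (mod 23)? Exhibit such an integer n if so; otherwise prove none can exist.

23 is prime, so by Euler's criterion 22 is a square mod 23 iff 22^((23−1)/2) = 22^11 ≡ 1 (mod 23).
Squaring successively (mod 23): 22^2 = 484 ≡ 1; 22^4 ≡ 1² = 1 ≡ 1; 22^8 ≡ 1² = 1 ≡ 1.
Since 11 = 8 + 2 + 1, 22^11 ≡ 1 · 1 · 22; multiplying out mod 23: 1·1 = 1 ≡ 1, then 1·22 = 22 ≡ 22. Thus 22^11 ≡ 22 ≡ −1 (mod 23).
The value −1 means 22 is a non-residue modulo 23, so n² ≡ 22 (mod 23) is impossible.

No such integer exists.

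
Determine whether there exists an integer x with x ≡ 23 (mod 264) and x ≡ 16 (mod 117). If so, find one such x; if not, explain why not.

gcd(264, 117) = 3. If x ≡ 23 (mod 264) and x ≡ 16 (mod 117), then x ≡ 23 (mod 3) and x ≡ 16 (mod 3).
However 23 ≡ 2 and 16 ≡ 1 (mod 3), and 2 ≠ 1.
Hence the system has no solution.

No such integer exists.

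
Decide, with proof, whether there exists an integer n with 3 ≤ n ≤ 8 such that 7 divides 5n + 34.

At n = 3 we get 5·3 + 34 = 49, and 49 = 7·7.

n = 3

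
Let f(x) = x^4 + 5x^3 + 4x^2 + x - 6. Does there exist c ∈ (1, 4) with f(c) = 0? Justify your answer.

f(1) = 5 and f(4) = 638, both positive, so a sign-change argument is unavailable; we show f keeps this sign on the whole interval.
Substitute x = 1 + u, where 0 < u < 3 on the interval. Expanding, f(1 + u) = u^4 + 9u^3 + 25u^2 + 28u + 5.
All 5 nonzero coefficients of this polynomial in u are positive; hence for u > 0 the value is a sum of positive terms (the constant 5 among them).
Therefore f(x) > 0 throughout (1, 4), and f has no zero there.

f has no root in that interval.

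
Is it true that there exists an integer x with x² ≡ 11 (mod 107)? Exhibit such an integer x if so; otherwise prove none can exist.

Take x = 15. Then 15² = 225 = 2·107 + 11, so 15² ≡ 11 (mod 107).

x = 15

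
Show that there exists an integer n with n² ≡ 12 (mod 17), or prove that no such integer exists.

Squares mod 17 repeat after n = 8 (as (−n)² = n²); for n = 0..8 they are 0, 1, 4, 9, 16, 8, 2, 15, 13.
The set of squares mod 17 is therefore {0, 1, 2, 4, 8, 9, 13, 15, 16}, which does not contain 12.
Hence no integer n has n² ≡ 12 (mod 17).

There is no such integer.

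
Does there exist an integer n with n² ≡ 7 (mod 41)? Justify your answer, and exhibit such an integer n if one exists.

No such integer exists.

41 is prime, so by Euler's criterion 7 is a square mod 41 iff 7^((41−1)/2) = 7^20 ≡ 1 (mod 41).
Squaring successively (mod 41): 7^2 = 49 ≡ 8; 7^4 ≡ 8² = 64 ≡ 23; 7^8 ≡ 23² = 529 ≡ 37; 7^16 ≡ 37² = 1369 ≡ 16.
Since 20 = 16 + 4, 7^20 ≡ 16 · 23; multiplying out mod 41: 16·23 = 368 ≡ 40. Thus 7^20 ≡ 40 ≡ −1 (mod 41).
By Euler's criterion 7 is a quadratic non-residue mod 41: no n satisfies n² ≡ 7 (mod 41).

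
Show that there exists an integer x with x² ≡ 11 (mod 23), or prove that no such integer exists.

No such integer exists.

Apply Euler's criterion with the prime 23: 11 is a quadratic residue iff 11^11 ≡ 1 (mod 23), and a non-residue iff it is ≡ −1.
Repeated squaring mod 23: 11^2 = 121 ≡ 6; 11^4 ≡ 6² = 36 ≡ 13; 11^8 ≡ 13² = 169 ≡ 8.
Since 11 = 8 + 2 + 1, 11^11 ≡ 8 · 6 · 11; multiplying out mod 23: 8·6 = 48 ≡ 2, then 2·11 = 22 ≡ 22. Thus 11^11 ≡ 22 ≡ −1 (mod 23).
The value −1 means 11 is a non-residue modulo 23, so x² ≡ 11 (mod 23) is impossible.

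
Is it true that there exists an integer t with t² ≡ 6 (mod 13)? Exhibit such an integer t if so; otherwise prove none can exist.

No such integer exists.

Squares mod 13 repeat after t = 6 (as (−t)² = t²); for t = 0..6 they are 0, 1, 4, 9, 3, 12, 10.
So the quadratic residues mod 13 are {0, 1, 3, 4, 9, 10, 12}, and 6 is not among them.
Hence no integer t has t² ≡ 6 (mod 13).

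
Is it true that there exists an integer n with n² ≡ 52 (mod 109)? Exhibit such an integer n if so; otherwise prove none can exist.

There is no such integer.

Apply Euler's criterion with the prime 109: 52 is a quadratic residue iff 52^54 ≡ 1 (mod 109), and a non-residue iff it is ≡ −1.
Squaring successively (mod 109): 52^2 = 2704 ≡ 88; 52^4 ≡ 88² = 7744 ≡ 5; 52^8 ≡ 5² = 25 ≡ 25; 52^16 ≡ 25² = 625 ≡ 80; 52^32 ≡ 80² = 6400 ≡ 78.
Since 54 = 32 + 16 + 4 + 2, 52^54 ≡ 78 · 80 · 5 · 88; multiplying out mod 109: 78·80 = 6240 ≡ 27, then 27·5 = 135 ≡ 26, then 26·88 = 2288 ≡ 108. Thus 52^54 ≡ 108 ≡ −1 (mod 109).
By Euler's criterion 52 is a quadratic non-residue mod 109: no n satisfies n² ≡ 52 (mod 109).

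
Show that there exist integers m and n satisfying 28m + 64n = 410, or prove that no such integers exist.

Both 28 and 64 are divisible by gcd(28, 64) = 4, hence so is any combination 28m + 64n.
However 410 leaves remainder 2 on division by 4.
So the equation is unsolvable over ℤ.

There are no such integers.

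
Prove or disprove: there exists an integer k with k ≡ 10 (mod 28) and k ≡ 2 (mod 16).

k = 66

gcd(28, 16) = 4. A simultaneous solution exists iff 10 ≡ 2 (mod 4); here 10 mod 4 = 2 = 2 mod 4, so it does.
The integers ≡ 10 (mod 28) are 10, 38, 66, …; their remainders mod 16 are 10, 6, 2, so k = 66 is the first that is ≡ 2 (mod 16).
Verify: 66 = 2·28 + 10 and 66 = 4·16 + 2. ✓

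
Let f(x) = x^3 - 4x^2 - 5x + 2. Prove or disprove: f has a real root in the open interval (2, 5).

f(2) = -16 and f(5) = 2, which have opposite signs.
f is continuous everywhere (it is a polynomial), in particular on [2, 5].
By the Intermediate Value Theorem f must vanish at some point of (2, 5).

Such a root exists.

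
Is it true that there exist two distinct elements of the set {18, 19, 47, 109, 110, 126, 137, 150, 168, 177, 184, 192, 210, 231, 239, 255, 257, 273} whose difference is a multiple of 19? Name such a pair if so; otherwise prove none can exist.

Two integers differ by a multiple of 19 exactly when they have the same residue mod 19. The residues are 18↦18, 19↦0, 47↦9, 109↦14, 110↦15, 126↦12, 137↦4, 150↦17, 168↦16, 177↦6, 184↦13, 192↦2, 210↦1, 231↦3, 239↦11, 255↦8, 257↦10, 273↦7.
These 18 residues are pairwise different, hence no difference of two elements is divisible by 19.

There is no such pair.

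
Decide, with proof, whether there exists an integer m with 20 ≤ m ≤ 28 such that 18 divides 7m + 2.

m = 28

At m = 28 we get 7·28 + 2 = 198, and 198 = 18·11.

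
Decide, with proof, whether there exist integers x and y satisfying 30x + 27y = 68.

Any value of 30x + 27y is a multiple of gcd(30, 27) = 3.
But 68 is not a multiple of 3 (it leaves remainder 2).
Therefore 30x + 27y = 68 has no solution in integers.

No, no such integers exist.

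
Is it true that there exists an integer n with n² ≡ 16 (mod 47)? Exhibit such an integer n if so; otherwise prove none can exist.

Take n = 4. Then 4² = 16, and since 0 ≤ 16 < 47 this is already reduced: 4² ≡ 16 (mod 47).

n = 4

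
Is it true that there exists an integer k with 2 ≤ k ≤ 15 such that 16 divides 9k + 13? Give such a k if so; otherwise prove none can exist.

k = 11

At k = 11 we get 9·11 + 13 = 112, and 112 = 16·7.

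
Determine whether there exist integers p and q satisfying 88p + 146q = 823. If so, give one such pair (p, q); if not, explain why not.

There are no such integers.

gcd(88, 146) = 2, so every integer of the form 88p + 146q is a multiple of 2.
But 823 = 2·411 + 1, so 2 ∤ 823.
So the equation is unsolvable over ℤ.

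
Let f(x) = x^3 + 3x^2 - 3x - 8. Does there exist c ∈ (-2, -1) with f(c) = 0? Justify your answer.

f(-2) = 2 and f(-1) = -3, which have opposite signs.
Since f is a polynomial it is continuous on [-2, -1].
So by the Intermediate Value Theorem there is a c strictly between -2 and -1 with f(c) = 0.

Yes, such a c exists.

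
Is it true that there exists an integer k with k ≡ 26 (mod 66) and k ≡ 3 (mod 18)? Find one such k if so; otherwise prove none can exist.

Both moduli are multiples of 6 = gcd(66, 18), so any solution would satisfy k ≡ 26 and k ≡ 3 modulo 6 simultaneously.
But 26 mod 6 = 2 while 3 mod 6 = 3, a contradiction.
Therefore no such k exists.

No such integer exists.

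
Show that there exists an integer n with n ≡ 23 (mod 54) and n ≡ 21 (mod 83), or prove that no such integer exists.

Since 54 and 83 share no common factor, CRT says the pair of congruences has a solution (unique mod 4482).
Write n = 23 + 54t and require 23 + 54t ≡ 21 (mod 83), i.e. 54t ≡ 81 (mod 83).
Invert 54 mod 83 by the Euclidean algorithm: 83 = 1·54 + 29, 54 = 1·29 + 25, 29 = 1·25 + 4, 25 = 6·4 + 1, 4 = 4·1 + 0; back-substituting, 1 = 25 − 6·4 = 25 − 6·(29 − 1·25) = −6·29 + 7·25 = −6·29 + 7·(54 − 1·29) = 7·54 − 13·29 = 7·54 − 13·(83 − 1·54) = −13·83 + 20·54. Hence 54·20 ≡ 1, so 54⁻¹ ≡ 20 (mod 83).
Therefore t ≡ 20·81 = 1620 ≡ 43 (mod 83).
With t = 43: n = 23 + 54·43 = 2345.
Check: 2345 mod 54 = 23, 2345 mod 83 = 21. ✓

n = 2345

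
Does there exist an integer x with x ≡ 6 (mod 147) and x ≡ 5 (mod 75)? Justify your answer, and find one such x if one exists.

Reduce both congruences modulo 3, which divides 147 and 75: they say x ≡ 6 (mod 3) and x ≡ 5 (mod 3).
However 6 ≡ 0 and 5 ≡ 2 (mod 3), and 0 ≠ 2.
Therefore no such x exists.

There is no such integer.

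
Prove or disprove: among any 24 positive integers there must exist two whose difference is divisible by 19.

True.

Partition the integers by their residue mod 19; there are 19 classes.
With 24 integers and only 19 classes, the pigeonhole principle forces two of them, say a and b, into the same class.
Equal remainders mean a − b ≡ 0 (mod 19), so 19 divides their difference.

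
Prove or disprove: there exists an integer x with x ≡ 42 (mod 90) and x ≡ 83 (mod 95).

No such integer exists.

Reduce both congruences modulo 5, which divides 90 and 95: they say x ≡ 42 (mod 5) and x ≡ 83 (mod 5).
These are incompatible: 42 − 83 = -41 is not divisible by 5.
So no integer satisfies both congruences.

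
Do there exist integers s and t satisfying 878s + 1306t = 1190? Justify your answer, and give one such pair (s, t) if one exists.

Every value of 878s + 1306t is a multiple of gcd(878, 1306) = 2; since 2 ∣ 1190, solutions exist.
Dividing through by 2 reduces the equation to 439s + 653t = 595.
Dividing repeatedly: 653 = 1·439 + 214, 439 = 2·214 + 11, 214 = 19·11 + 5, 11 = 2·5 + 1, 5 = 5·1 + 0.
Back-substituting, 1 = 11 − 2·5 = 11 − 2·(214 − 19·11) = −2·214 + 39·11 = −2·214 + 39·(439 − 2·214) = 39·439 − 80·214 = 39·439 − 80·(653 − 1·439) = −80·653 + 119·439; that is, 439·119 + 653·(-80) = 1.
Multiplying through by 595: s = 119·595 = 70805, t = (-80)·595 = -47600 is a solution.
The general solution is s = 70805 + 653k, t = -47600 − 439k; taking k = -108 gives the smaller pair s = 281, t = -188.
Indeed 878·281 + 1306·(-188) = 246718 − 245528 = 1190.

s = 281, t = -188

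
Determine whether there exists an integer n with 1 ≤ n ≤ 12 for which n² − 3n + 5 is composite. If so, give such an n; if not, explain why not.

n = 8

At n = 8: 8² − 3·8 + 5 = 45 = 3·15, which is composite.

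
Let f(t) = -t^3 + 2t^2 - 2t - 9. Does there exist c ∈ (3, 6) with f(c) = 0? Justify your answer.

f has no root in that interval.

Evaluate at the endpoints: f(3) = -24, f(6) = -165 — same sign (negative).
f'(t) = -3t^2 + 4t - 2 has discriminant 4² − 4·(-3)·(-2) = -8 < 0, so f' has no real roots and is negative for every real t.
Hence f is strictly decreasing on ℝ, and in particular on [3, 6]. A strictly monotone function with same-sign endpoint values stays negative on the whole interval, so f has no zero in (3, 6).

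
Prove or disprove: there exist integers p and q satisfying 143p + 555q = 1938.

p = 456, q = -114

143 and 555 are coprime, so 143p + 555q ranges over all of ℤ.
Euclidean algorithm: 555 = 3·143 + 126, 143 = 1·126 + 17, 126 = 7·17 + 7, 17 = 2·7 + 3, 7 = 2·3 + 1, 3 = 3·1 + 0.
Working back up the chain: 1 = 7 − 2·3 = 7 − 2·(17 − 2·7) = −2·17 + 5·7 = −2·17 + 5·(126 − 7·17) = 5·126 − 37·17 = 5·126 − 37·(143 − 1·126) = −37·143 + 42·126 = −37·143 + 42·(555 − 3·143) = 42·555 − 163·143. So 143·(-163) + 555·42 = 1.
Scaling by 1938 gives the particular solution (p, q) = (-315894, 81396).
Adding 570·555 to p and subtracting 570·143 from q gives the tidier solution (456, -114).
Indeed 143·456 + 555·(-114) = 65208 − 63270 = 1938.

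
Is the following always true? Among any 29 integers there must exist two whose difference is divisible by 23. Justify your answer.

Partition the integers by their residue mod 23; there are 23 classes.
Since 29 > 23, two of the 29 integers must share a residue class by the pigeonhole principle; call them a and b.
Their difference a − b is then a multiple of 23.

Yes, this is always true.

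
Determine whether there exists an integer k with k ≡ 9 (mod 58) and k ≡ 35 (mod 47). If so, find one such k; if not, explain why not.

gcd(58, 47) = 1, so the Chinese Remainder Theorem guarantees exactly one residue class mod 2726 satisfying both.
Any solution of the first congruence is k = 9 + 58t; substituting into the second, 58t ≡ 35 − 9 ≡ 26 (mod 47).
58 ≡ 11 (mod 47), so this reads 11t ≡ 26 (mod 47). To invert 11 modulo 47: 47 = 4·11 + 3, 11 = 3·3 + 2, 3 = 1·2 + 1, 2 = 2·1 + 0, and unwinding, 1 = 3 − 1·2 = 3 − (11 − 3·3) = −11 + 4·3 = −11 + 4·(47 − 4·11) = 4·47 − 17·11. Thus 11⁻¹ ≡ -17 ≡ 30 (mod 47).
Multiplying by 30: t ≡ 30·26 = 780 ≡ 28 (mod 47).
Taking t = 28 gives k = 9 + 58·28 = 1633.
Indeed 1633 ≡ 9 (mod 58) and 1633 ≡ 35 (mod 47).

k = 1633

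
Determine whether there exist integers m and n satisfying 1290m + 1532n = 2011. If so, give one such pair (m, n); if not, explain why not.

Any value of 1290m + 1532n is a multiple of gcd(1290, 1532) = 2.
However 2011 leaves remainder 1 on division by 2.
Therefore 1290m + 1532n = 2011 has no solution in integers.

No such integers exist.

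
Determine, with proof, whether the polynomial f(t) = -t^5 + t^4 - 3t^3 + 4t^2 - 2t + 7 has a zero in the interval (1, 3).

f(1) = 6 and f(3) = -206, which have opposite signs.
As a polynomial, f is continuous on every closed interval.
By the Intermediate Value Theorem, f takes the value 0 somewhere in the open interval.

Yes, f has a root in the interval.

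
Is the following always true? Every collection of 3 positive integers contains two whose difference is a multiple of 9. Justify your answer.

Try 3 consecutive integers, 30, 31, 32. Their remainders mod 9 are 3, 4, 5 — pairwise different, as any 3 ≤ 9 consecutive integers have distinct residues.
Any two of them differ by at most 2 < 9 and by at least 1, so no difference is a multiple of 9.

No, the set {30, 31, 32} is a counterexample.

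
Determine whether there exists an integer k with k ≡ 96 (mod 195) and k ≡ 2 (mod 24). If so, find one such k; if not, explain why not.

Both moduli are multiples of 3 = gcd(195, 24), so any solution would satisfy k ≡ 96 and k ≡ 2 modulo 3 simultaneously.
These are incompatible: 96 − 2 = 94 is not divisible by 3.
Therefore no such k exists.

No such integer exists.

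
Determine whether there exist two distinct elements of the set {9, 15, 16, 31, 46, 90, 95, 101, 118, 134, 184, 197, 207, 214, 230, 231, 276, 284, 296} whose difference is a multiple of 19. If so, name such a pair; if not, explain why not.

Residues mod 19: 9↦9, 15↦15, 16↦16, 31↦12, 46↦8, 90↦14, 95↦0, 101↦6, 118↦4, 134↦1, 184↦13, 197↦7, 207↦17, 214↦5, 230↦2, 231↦3, 276↦10, 284↦18, 296↦11.
No residue repeats among the 19 elements, so no pair has difference ≡ 0 (mod 19).

No, no such pair exists.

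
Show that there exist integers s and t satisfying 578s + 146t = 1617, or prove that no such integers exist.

No such integers exist.

gcd(578, 146) = 2, so every integer of the form 578s + 146t is a multiple of 2.
But 1617 = 2·808 + 1, so 2 ∤ 1617.
Therefore 578s + 146t = 1617 has no solution in integers.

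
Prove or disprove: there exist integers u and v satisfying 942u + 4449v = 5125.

There are no such integers.

gcd(942, 4449) = 3, so every integer of the form 942u + 4449v is a multiple of 3.
But 5125 is not a multiple of 3 (it leaves remainder 1).
Hence no integers u, v satisfy the equation.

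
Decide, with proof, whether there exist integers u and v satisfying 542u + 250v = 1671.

Both 542 and 250 are divisible by gcd(542, 250) = 2, hence so is any combination 542u + 250v.
But 1671 is not a multiple of 2 (it leaves remainder 1).
So the equation is unsolvable over ℤ.

There are no such integers.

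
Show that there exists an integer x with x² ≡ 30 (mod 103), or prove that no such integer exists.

x = 66 works: 66² = 4356, and 4356 − 30 = 4326 = 42·103.

x = 66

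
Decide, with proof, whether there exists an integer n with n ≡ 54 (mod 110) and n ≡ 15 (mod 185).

gcd(110, 185) = 5. If n ≡ 54 (mod 110) and n ≡ 15 (mod 185), then n ≡ 54 (mod 5) and n ≡ 15 (mod 5).
These are incompatible: 54 − 15 = 39 is not divisible by 5.
Therefore no such n exists.

There is no such integer.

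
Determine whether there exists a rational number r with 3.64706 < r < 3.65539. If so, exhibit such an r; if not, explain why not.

r = 73/20

Multiplying by 20: 20·3.64706 = 72.94120 and 20·3.65539 = 73.10780, so the integer 73 lies strictly between them.
Dividing back, 3.64706 < 73/20 < 3.65539, and 73/20 is rational.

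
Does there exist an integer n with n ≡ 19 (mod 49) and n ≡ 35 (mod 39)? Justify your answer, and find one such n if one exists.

n = 1244

Since 49 and 39 share no common factor, CRT says the pair of congruences has a solution (unique mod 1911).
Any solution of the first congruence is n = 19 + 49t; substituting into the second, 49t ≡ 35 − 19 ≡ 16 (mod 39).
49 ≡ 10 (mod 39), so this reads 10t ≡ 16 (mod 39). Since 10·4 = 40 = 1·39 + 1, the inverse of 10 mod 39 is 4.
Multiplying by 4: t ≡ 4·16 = 64 ≡ 25 (mod 39).
Taking t = 25 gives n = 19 + 49·25 = 1244.
Check: 1244 mod 49 = 19, 1244 mod 39 = 35. ✓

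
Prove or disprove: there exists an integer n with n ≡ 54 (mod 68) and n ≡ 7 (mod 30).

Both moduli are multiples of 2 = gcd(68, 30), so any solution would satisfy n ≡ 54 and n ≡ 7 modulo 2 simultaneously.
But 54 mod 2 = 0 while 7 mod 2 = 1, a contradiction.
Hence the system has no solution.

No such integer exists.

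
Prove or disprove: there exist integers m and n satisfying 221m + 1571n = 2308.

m = 636, n = -88

Since gcd(221, 1571) = 1, every integer is an integer combination of 221 and 1571.
Dividing repeatedly: 1571 = 7·221 + 24, 221 = 9·24 + 5, 24 = 4·5 + 4, 5 = 1·4 + 1, 4 = 4·1 + 0.
Unwinding: 1 = 5 − 1·4 = 5 − (24 − 4·5) = −24 + 5·5 = −24 + 5·(221 − 9·24) = 5·221 − 46·24 = 5·221 − 46·(1571 − 7·221) = −46·1571 + 327·221, i.e. 221·327 + 1571·(-46) = 1.
Multiplying through by 2308: m = 327·2308 = 754716, n = (-46)·2308 = -106168 is a solution.
Subtracting 480·1571 from m and adding 480·221 to n gives the tidier solution (636, -88).
Check: 221·636 + 1571·(-88) = 140556 − 138248 = 2308. ✓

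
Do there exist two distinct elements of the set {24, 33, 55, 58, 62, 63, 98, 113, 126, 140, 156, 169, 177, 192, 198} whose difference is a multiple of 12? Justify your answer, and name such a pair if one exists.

Both 24 and 156 leave remainder 0 on division by 12; their difference 132 = 11·12 is a multiple of 12.

24 and 156 are such a pair.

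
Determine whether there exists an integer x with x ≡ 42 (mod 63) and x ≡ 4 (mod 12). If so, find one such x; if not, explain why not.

No, no such integer exists.

Reduce both congruences modulo 3, which divides 63 and 12: they say x ≡ 42 (mod 3) and x ≡ 4 (mod 3).
But 42 mod 3 = 0 while 4 mod 3 = 1, a contradiction.
Hence the system has no solution.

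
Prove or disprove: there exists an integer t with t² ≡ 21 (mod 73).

No such integer exists.

Apply Euler's criterion with the prime 73: 21 is a quadratic residue iff 21^36 ≡ 1 (mod 73), and a non-residue iff it is ≡ −1.
Repeated squaring mod 73: 21^2 = 441 ≡ 3; 21^4 ≡ 3² = 9 ≡ 9; 21^8 ≡ 9² = 81 ≡ 8; 21^16 ≡ 8² = 64 ≡ 64; 21^32 ≡ 64² = 4096 ≡ 8.
Since 36 = 32 + 4, 21^36 ≡ 8 · 9; multiplying out mod 73: 8·9 = 72 ≡ 72. Thus 21^36 ≡ 72 ≡ −1 (mod 73).
By Euler's criterion 21 is a quadratic non-residue mod 73: no t satisfies t² ≡ 21 (mod 73).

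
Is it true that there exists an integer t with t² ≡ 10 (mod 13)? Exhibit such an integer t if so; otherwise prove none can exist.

Take t = 6. Then 6² = 36 = 2·13 + 10, so 6² ≡ 10 (mod 13).

t = 6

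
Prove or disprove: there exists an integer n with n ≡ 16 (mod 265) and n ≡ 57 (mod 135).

gcd(265, 135) = 5. If n ≡ 16 (mod 265) and n ≡ 57 (mod 135), then n ≡ 16 (mod 5) and n ≡ 57 (mod 5).
But 16 mod 5 = 1 while 57 mod 5 = 2, a contradiction.
So no integer satisfies both congruences.

No such integer exists.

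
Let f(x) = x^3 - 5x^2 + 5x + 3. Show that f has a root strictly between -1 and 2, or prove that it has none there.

f(-1) = -8 and f(2) = 1, which have opposite signs.
f is continuous everywhere (it is a polynomial), in particular on [-1, 2].
By the Intermediate Value Theorem, f takes the value 0 somewhere in the open interval.

Yes, f has a root in the interval.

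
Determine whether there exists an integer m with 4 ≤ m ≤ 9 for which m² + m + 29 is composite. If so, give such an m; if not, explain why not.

At m = 7: 7² + 7 + 29 = 85 = 5·17, which is composite.

m = 7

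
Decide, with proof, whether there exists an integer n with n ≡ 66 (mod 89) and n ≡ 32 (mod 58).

n = 1134

Since 89 and 58 share no common factor, CRT says the pair of congruences has a solution (unique mod 5162).
Write n = 66 + 89t and require 66 + 89t ≡ 32 (mod 58), i.e. 89t ≡ 24 (mod 58).
89 ≡ 31 (mod 58), so this reads 31t ≡ 24 (mod 58). To invert 31 modulo 58: 58 = 1·31 + 27, 31 = 1·27 + 4, 27 = 6·4 + 3, 4 = 1·3 + 1, 3 = 3·1 + 0, and unwinding, 1 = 4 − 1·3 = 4 − (27 − 6·4) = −27 + 7·4 = −27 + 7·(31 − 1·27) = 7·31 − 8·27 = 7·31 − 8·(58 − 1·31) = −8·58 + 15·31. Thus 31⁻¹ ≡ 15 (mod 58).
Multiplying by 15: t ≡ 15·24 = 360 ≡ 12 (mod 58).
With t = 12: n = 66 + 89·12 = 1134.
Check: 1134 mod 89 = 66, 1134 mod 58 = 32. ✓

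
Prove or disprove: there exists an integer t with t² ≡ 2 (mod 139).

139 is prime, so by Euler's criterion 2 is a square mod 139 iff 2^((139−1)/2) = 2^69 ≡ 1 (mod 139).
Repeated squaring mod 139: 2^2 = 4 ≡ 4; 2^4 ≡ 4² = 16 ≡ 16; 2^8 ≡ 16² = 256 ≡ 117; 2^16 ≡ 117² = 13689 ≡ 67; 2^32 ≡ 67² = 4489 ≡ 41; 2^64 ≡ 41² = 1681 ≡ 13.
Since 69 = 64 + 4 + 1, 2^69 ≡ 13 · 16 · 2; multiplying out mod 139: 13·16 = 208 ≡ 69, then 69·2 = 138 ≡ 138. Thus 2^69 ≡ 138 ≡ −1 (mod 139).
By Euler's criterion 2 is a quadratic non-residue mod 139: no t satisfies t² ≡ 2 (mod 139).

No, no such integer exists.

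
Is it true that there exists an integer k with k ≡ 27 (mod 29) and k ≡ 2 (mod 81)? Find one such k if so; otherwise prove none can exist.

gcd(29, 81) = 1, so the Chinese Remainder Theorem guarantees exactly one residue class mod 2349 satisfying both.
Any solution of the first congruence is k = 27 + 29t; substituting into the second, 29t ≡ 2 − 27 ≡ 56 (mod 81).
Invert 29 mod 81 by the Euclidean algorithm: 81 = 2·29 + 23, 29 = 1·23 + 6, 23 = 3·6 + 5, 6 = 1·5 + 1, 5 = 5·1 + 0; back-substituting, 1 = 6 − 1·5 = 6 − (23 − 3·6) = −23 + 4·6 = −23 + 4·(29 − 1·23) = 4·29 − 5·23 = 4·29 − 5·(81 − 2·29) = −5·81 + 14·29. Hence 29·14 ≡ 1, so 29⁻¹ ≡ 14 (mod 81).
Multiplying by 14: t ≡ 14·56 = 784 ≡ 55 (mod 81).
With t = 55: k = 27 + 29·55 = 1622.
Check: 1622 mod 29 = 27, 1622 mod 81 = 2. ✓

k = 1622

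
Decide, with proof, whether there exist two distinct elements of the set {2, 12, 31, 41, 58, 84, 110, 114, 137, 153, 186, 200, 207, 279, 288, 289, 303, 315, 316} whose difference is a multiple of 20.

No, no such pair exists.

Two integers differ by a multiple of 20 exactly when they have the same residue mod 20. The residues are 2↦2, 12↦12, 31↦11, 41↦1, 58↦18, 84↦4, 110↦10, 114↦14, 137↦17, 153↦13, 186↦6, 200↦0, 207↦7, 279↦19, 288↦8, 289↦9, 303↦3, 315↦15, 316↦16.
No residue repeats among the 19 elements, so no pair has difference ≡ 0 (mod 20).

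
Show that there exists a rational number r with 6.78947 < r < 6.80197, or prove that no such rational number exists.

r = 34/5

Scale by 5: the interval becomes (33.94735, 34.00985), which contains the integer 34.
Dividing back, 6.78947 < 34/5 < 6.80197, and 34/5 is rational.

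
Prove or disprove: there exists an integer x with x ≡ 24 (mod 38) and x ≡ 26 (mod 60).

x = 746

The moduli are not coprime: gcd(38, 60) = 2. Compatibility requires 2 ∣ (26 − 24) = 2, which holds, so solutions exist.
Put x = 24 + 38t, so we need 38t ≡ 2 (mod 60), equivalently (divide by 2) 19t ≡ 1 (mod 30).
Since 19·19 = 361 = 12·30 + 1, the inverse of 19 mod 30 is 19.
Therefore t ≡ 19·1 = 19 (mod 30).
Then x = 24 + 38·19 = 746.
Verify: 746 = 19·38 + 24 and 746 = 12·60 + 26. ✓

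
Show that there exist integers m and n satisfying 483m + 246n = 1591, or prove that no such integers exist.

Any value of 483m + 246n is a multiple of gcd(483, 246) = 3.
But 1591 is not a multiple of 3 (it leaves remainder 1).
So the equation is unsolvable over ℤ.

No such integers exist.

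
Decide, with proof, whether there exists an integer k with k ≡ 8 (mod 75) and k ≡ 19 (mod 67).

k = 4508

The moduli 75 and 67 are coprime, so by the Chinese Remainder Theorem a unique solution modulo 5025 exists.
Any solution of the first congruence is k = 8 + 75t; substituting into the second, 75t ≡ 19 − 8 ≡ 11 (mod 67).
75 ≡ 8 (mod 67), so this reads 8t ≡ 11 (mod 67). Invert 8 mod 67 by the Euclidean algorithm: 67 = 8·8 + 3, 8 = 2·3 + 2, 3 = 1·2 + 1, 2 = 2·1 + 0; back-substituting, 1 = 3 − 1·2 = 3 − (8 − 2·3) = −8 + 3·3 = −8 + 3·(67 − 8·8) = 3·67 − 25·8. Hence 8·(-25) ≡ 1, so 8⁻¹ ≡ -25 ≡ 42 (mod 67).
Therefore t ≡ 42·11 = 462 ≡ 60 (mod 67).
With t = 60: k = 8 + 75·60 = 4508.
Check: 4508 mod 75 = 8, 4508 mod 67 = 19. ✓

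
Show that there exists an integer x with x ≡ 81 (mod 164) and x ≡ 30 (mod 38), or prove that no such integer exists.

No such integer exists.

Both moduli are multiples of 2 = gcd(164, 38), so any solution would satisfy x ≡ 81 and x ≡ 30 modulo 2 simultaneously.
But 81 mod 2 = 1 while 30 mod 2 = 0, a contradiction.
So no integer satisfies both congruences.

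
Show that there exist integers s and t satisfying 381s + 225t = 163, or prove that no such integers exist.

Any value of 381s + 225t is a multiple of gcd(381, 225) = 3.
However 163 leaves remainder 1 on division by 3.
Therefore 381s + 225t = 163 has no solution in integers.

There are no such integers.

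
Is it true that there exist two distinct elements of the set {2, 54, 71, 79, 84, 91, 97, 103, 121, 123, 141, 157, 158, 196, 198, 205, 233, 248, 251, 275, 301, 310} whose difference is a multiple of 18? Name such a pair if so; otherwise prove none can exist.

Reduce each element mod 18: 2↦2, 54↦0, 71↦17, 79↦7, 84↦12, 91↦1, 97↦7, 103↦13, 121↦13, 123↦15, 141↦15, 157↦13, 158↦14, 196↦16, 198↦0, 205↦7, 233↦17, 248↦14, 251↦17, 275↦5, 301↦13, 310↦4. The residue 0 repeats (at 54 and 198), and 198 − 54 = 144 = 8·18.

Yes: 54 and 198.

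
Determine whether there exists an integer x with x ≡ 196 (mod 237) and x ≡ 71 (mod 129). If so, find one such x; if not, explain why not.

No such integer exists.

gcd(237, 129) = 3. If x ≡ 196 (mod 237) and x ≡ 71 (mod 129), then x ≡ 196 (mod 3) and x ≡ 71 (mod 3).
These are incompatible: 196 − 71 = 125 is not divisible by 3.
Therefore no such x exists.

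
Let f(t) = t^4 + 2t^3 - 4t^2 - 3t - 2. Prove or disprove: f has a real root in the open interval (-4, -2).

Yes, f has a root in the interval.

f(-4) = 74 and f(-2) = -12, which have opposite signs.
Since f is a polynomial it is continuous on [-4, -2].
By the Intermediate Value Theorem f must vanish at some point of (-4, -2).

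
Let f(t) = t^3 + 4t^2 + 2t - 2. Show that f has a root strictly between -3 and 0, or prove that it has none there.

f(-3) = 1 and f(0) = -2, which have opposite signs.
Since f is a polynomial it is continuous on [-3, 0].
By the Intermediate Value Theorem, f takes the value 0 somewhere in the open interval.

Yes, f has a root in the interval.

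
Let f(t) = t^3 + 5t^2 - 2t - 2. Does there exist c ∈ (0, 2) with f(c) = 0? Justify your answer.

f(0) = -2 and f(2) = 22, which have opposite signs.
Since f is a polynomial it is continuous on [0, 2].
By the Intermediate Value Theorem, f takes the value 0 somewhere in the open interval.

Yes, f has a root in the interval.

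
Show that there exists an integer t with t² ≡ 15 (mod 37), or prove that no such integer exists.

37 is prime, so by Euler's criterion 15 is a square mod 37 iff 15^((37−1)/2) = 15^18 ≡ 1 (mod 37).
Squaring successively (mod 37): 15^2 = 225 ≡ 3; 15^4 ≡ 3² = 9 ≡ 9; 15^8 ≡ 9² = 81 ≡ 7; 15^16 ≡ 7² = 49 ≡ 12.
Since 18 = 16 + 2, 15^18 ≡ 12 · 3; multiplying out mod 37: 12·3 = 36 ≡ 36. Thus 15^18 ≡ 36 ≡ −1 (mod 37).
The value −1 means 15 is a non-residue modulo 37, so t² ≡ 15 (mod 37) is impossible.

No such integer exists.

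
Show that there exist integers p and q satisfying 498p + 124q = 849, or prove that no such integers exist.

There are no such integers.

gcd(498, 124) = 2, so every integer of the form 498p + 124q is a multiple of 2.
But 849 = 2·424 + 1, so 2 ∤ 849.
Hence no integers p, q satisfy the equation.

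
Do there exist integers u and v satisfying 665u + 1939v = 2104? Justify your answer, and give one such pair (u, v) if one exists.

Any value of 665u + 1939v is a multiple of gcd(665, 1939) = 7.
However 2104 leaves remainder 4 on division by 7.
Therefore 665u + 1939v = 2104 has no solution in integers.

There are no such integers.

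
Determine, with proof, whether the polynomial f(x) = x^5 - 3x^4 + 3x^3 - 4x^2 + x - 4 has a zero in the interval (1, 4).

f(1) = -6 and f(4) = 384, which have opposite signs.
f is continuous everywhere (it is a polynomial), in particular on [1, 4].
By the Intermediate Value Theorem, f takes the value 0 somewhere in the open interval.

Such a root exists.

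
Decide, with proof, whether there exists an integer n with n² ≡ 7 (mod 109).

Take n = 15. Then 15² = 225 = 2·109 + 7, so 15² ≡ 7 (mod 109).

n = 15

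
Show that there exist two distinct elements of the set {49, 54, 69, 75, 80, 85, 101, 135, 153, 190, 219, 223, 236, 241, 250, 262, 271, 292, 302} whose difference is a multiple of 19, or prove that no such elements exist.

There is no such pair.

Residues mod 19: 49↦11, 54↦16, 69↦12, 75↦18, 80↦4, 85↦9, 101↦6, 135↦2, 153↦1, 190↦0, 219↦10, 223↦14, 236↦8, 241↦13, 250↦3, 262↦15, 271↦5, 292↦7, 302↦17.
These 19 residues are pairwise different, hence no difference of two elements is divisible by 19.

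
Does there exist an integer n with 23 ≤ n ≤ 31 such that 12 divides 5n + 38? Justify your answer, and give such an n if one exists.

n = 26

At n = 26 we get 5·26 + 38 = 168, and 168 = 12·14.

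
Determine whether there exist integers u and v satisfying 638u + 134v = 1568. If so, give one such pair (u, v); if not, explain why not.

Since gcd(638, 134) = 2 and 1568 = 2·784, Bézout's identity guarantees a solution.
Dividing through by 2 reduces the equation to 319u + 67v = 784.
Dividing repeatedly: 319 = 4·67 + 51, 67 = 1·51 + 16, 51 = 3·16 + 3, 16 = 5·3 + 1, 3 = 3·1 + 0.
Back-substituting, 1 = 16 − 5·3 = 16 − 5·(51 − 3·16) = −5·51 + 16·16 = −5·51 + 16·(67 − 1·51) = 16·67 − 21·51 = 16·67 − 21·(319 − 4·67) = −21·319 + 100·67; that is, 319·(-21) + 67·100 = 1.
Multiplying through by 784: u = (-21)·784 = -16464, v = 100·784 = 78400 is a solution.
Adding 246·67 to u and subtracting 246·319 from v gives the tidier solution (18, -74).
Check: 638·18 + 134·(-74) = 11484 − 9916 = 1568. ✓

u = 18, v = -74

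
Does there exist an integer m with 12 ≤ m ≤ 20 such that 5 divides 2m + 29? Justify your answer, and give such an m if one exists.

At m = 12 the value 53 is not a multiple of 5. m = 13 works, since 2·13 + 29 = 55 = 11·5.

m = 13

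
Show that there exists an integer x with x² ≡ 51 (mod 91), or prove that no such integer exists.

Take x = 60. Then 60² = 3600 = 39·91 + 51, so 60² ≡ 51 (mod 91).

x = 60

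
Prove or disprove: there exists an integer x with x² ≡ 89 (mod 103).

103 is prime, so by Euler's criterion 89 is a square mod 103 iff 89^((103−1)/2) = 89^51 ≡ 1 (mod 103).
Squaring successively (mod 103): 89^2 = 7921 ≡ 93; 89^4 ≡ 93² = 8649 ≡ 100; 89^8 ≡ 100² = 10000 ≡ 9; 89^16 ≡ 9² = 81 ≡ 81; 89^32 ≡ 81² = 6561 ≡ 72.
Since 51 = 32 + 16 + 2 + 1, 89^51 ≡ 72 · 81 · 93 · 89; multiplying out mod 103: 72·81 = 5832 ≡ 64, then 64·93 = 5952 ≡ 81, then 81·89 = 7209 ≡ 102. Thus 89^51 ≡ 102 ≡ −1 (mod 103).
The value −1 means 89 is a non-residue modulo 103, so x² ≡ 89 (mod 103) is impossible.

No such integer exists.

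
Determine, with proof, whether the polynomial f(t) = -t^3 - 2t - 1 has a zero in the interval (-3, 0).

Yes, f has a root in the interval.

f(-3) = 32 and f(0) = -1, which have opposite signs.
f is continuous everywhere (it is a polynomial), in particular on [-3, 0].
By the Intermediate Value Theorem, f takes the value 0 somewhere in the open interval.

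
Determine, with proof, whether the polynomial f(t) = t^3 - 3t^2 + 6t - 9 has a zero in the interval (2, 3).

Such a root exists.

f(2) = -1 and f(3) = 9, which have opposite signs.
Since f is a polynomial it is continuous on [2, 3].
By the Intermediate Value Theorem, f takes the value 0 somewhere in the open interval.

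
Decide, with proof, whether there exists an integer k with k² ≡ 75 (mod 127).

No, no such integer exists.

Apply Euler's criterion with the prime 127: 75 is a quadratic residue iff 75^63 ≡ 1 (mod 127), and a non-residue iff it is ≡ −1.
Repeated squaring mod 127: 75^2 = 5625 ≡ 37; 75^4 ≡ 37² = 1369 ≡ 99; 75^8 ≡ 99² = 9801 ≡ 22; 75^16 ≡ 22² = 484 ≡ 103; 75^32 ≡ 103² = 10609 ≡ 68.
Since 63 = 32 + 16 + 8 + 4 + 2 + 1, 75^63 ≡ 68 · 103 · 22 · 99 · 37 · 75; multiplying out mod 127: 68·103 = 7004 ≡ 19, then 19·22 = 418 ≡ 37, then 37·99 = 3663 ≡ 107, then 107·37 = 3959 ≡ 22, then 22·75 = 1650 ≡ 126. Thus 75^63 ≡ 126 ≡ −1 (mod 127).
The value −1 means 75 is a non-residue modulo 127, so k² ≡ 75 (mod 127) is impossible.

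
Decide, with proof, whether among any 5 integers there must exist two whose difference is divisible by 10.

Try 5 consecutive integers, 26, 27, …, 30. Their remainders mod 10 are 6, 7, 8, 9, 0 — pairwise different, as any 5 ≤ 10 consecutive integers have distinct residues.
Any two of them differ by at most 4 < 10 and by at least 1, so no difference is a multiple of 10.

No, the set {26, 27, 28, 29, 30} is a counterexample.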